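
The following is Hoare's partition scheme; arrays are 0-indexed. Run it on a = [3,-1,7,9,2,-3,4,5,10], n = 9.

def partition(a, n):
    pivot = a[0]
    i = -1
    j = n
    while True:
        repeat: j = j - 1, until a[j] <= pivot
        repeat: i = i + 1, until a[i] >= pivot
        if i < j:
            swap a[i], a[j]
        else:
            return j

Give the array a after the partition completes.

pivot=3
j stops at 5 (-3), i stops at 0 (3); swap ⇒ [-3,-1,7,9,2,3,4,5,10]
j stops at 4 (2), i stops at 2 (7); swap ⇒ [-3,-1,2,9,7,3,4,5,10]
j stops at 2, i stops at 3; i≥j ⇒ return 2. a=[-3,-1,2,9,7,3,4,5,10]

[-3,-1,2,9,7,3,4,5,10]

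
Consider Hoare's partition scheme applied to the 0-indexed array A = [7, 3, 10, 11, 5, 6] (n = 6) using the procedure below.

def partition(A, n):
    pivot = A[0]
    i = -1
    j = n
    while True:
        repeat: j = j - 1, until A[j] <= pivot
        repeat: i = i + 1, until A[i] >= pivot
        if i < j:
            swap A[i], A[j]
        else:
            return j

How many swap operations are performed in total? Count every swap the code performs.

2

pivot=7
j stops at 5 (6), i stops at 0 (7); swap ⇒ [6, 3, 10, 11, 5, 7]
j stops at 4 (5), i stops at 2 (10); swap ⇒ [6, 3, 5, 11, 10, 7]
j stops at 2, i stops at 3; i≥j ⇒ return 2. A=[6, 3, 5, 11, 10, 7]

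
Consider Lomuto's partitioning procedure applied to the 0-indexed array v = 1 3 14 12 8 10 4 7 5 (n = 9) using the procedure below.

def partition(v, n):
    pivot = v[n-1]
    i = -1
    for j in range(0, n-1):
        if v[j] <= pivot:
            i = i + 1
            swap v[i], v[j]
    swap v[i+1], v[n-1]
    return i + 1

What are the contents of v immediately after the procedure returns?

pivot=5, i=-1
j=0: 1≤5, i=0, swap(0,0) ⇒ 1 3 14 12 8 10 4 7 5
j=1: 3≤5, i=1, swap(1,1) ⇒ 1 3 14 12 8 10 4 7 5
j=2: 14>5, skip
j=3: 12>5, skip
j=4: 8>5, skip
j=5: 10>5, skip
j=6: 4≤5, i=2, swap(2,6) ⇒ 1 3 4 12 8 10 14 7 5
j=7: 7>5, skip
swap(3,8) ⇒ 1 3 4 5 8 10 14 7 12; return 3

1 3 4 5 8 10 14 7 12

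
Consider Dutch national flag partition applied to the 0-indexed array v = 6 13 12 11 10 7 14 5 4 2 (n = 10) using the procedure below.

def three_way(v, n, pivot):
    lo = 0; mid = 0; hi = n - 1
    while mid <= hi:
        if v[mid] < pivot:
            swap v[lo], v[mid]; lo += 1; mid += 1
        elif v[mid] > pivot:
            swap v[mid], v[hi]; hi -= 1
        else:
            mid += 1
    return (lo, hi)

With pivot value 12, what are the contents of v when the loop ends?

6 2 11 10 7 4 5 12 14 13

lo=0 mid=0 hi=9
6<12: swap(0,0), lo=1 mid=1 ⇒ 6 13 12 11 10 7 14 5 4 2
13>12: swap(1,9), hi=8 ⇒ 6 2 12 11 10 7 14 5 4 13
2<12: swap(1,1), lo=2 mid=2 ⇒ 6 2 12 11 10 7 14 5 4 13
12=12: mid=3
11<12: swap(2,3), lo=3 mid=4 ⇒ 6 2 11 12 10 7 14 5 4 13
10<12: swap(3,4), lo=4 mid=5 ⇒ 6 2 11 10 12 7 14 5 4 13
7<12: swap(4,5), lo=5 mid=6 ⇒ 6 2 11 10 7 12 14 5 4 13
14>12: swap(6,8), hi=7 ⇒ 6 2 11 10 7 12 4 5 14 13
4<12: swap(5,6), lo=6 mid=7 ⇒ 6 2 11 10 7 4 12 5 14 13
5<12: swap(6,7), lo=7 mid=8 ⇒ 6 2 11 10 7 4 5 12 14 13
done. lo=7 hi=7; v=6 2 11 10 7 4 5 12 14 13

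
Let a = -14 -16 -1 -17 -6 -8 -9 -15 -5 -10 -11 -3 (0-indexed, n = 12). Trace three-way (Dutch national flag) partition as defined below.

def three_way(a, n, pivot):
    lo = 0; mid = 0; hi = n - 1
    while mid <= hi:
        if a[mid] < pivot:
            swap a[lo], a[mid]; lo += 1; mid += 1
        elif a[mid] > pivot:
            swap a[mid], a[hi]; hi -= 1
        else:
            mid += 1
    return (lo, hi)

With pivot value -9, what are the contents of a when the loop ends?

-14 -16 -11 -17 -10 -15 -9 -5 -8 -6 -3 -1

lo=0 mid=0 hi=11
-14<-9: swap(0,0), lo=1 mid=1 ⇒ -14 -16 -1 -17 -6 -8 -9 -15 -5 -10 -11 -3
-16<-9: swap(1,1), lo=2 mid=2 ⇒ -14 -16 -1 -17 -6 -8 -9 -15 -5 -10 -11 -3
-1>-9: swap(2,11), hi=10 ⇒ -14 -16 -3 -17 -6 -8 -9 -15 -5 -10 -11 -1
-3>-9: swap(2,10), hi=9 ⇒ -14 -16 -11 -17 -6 -8 -9 -15 -5 -10 -3 -1
-11<-9: swap(2,2), lo=3 mid=3 ⇒ -14 -16 -11 -17 -6 -8 -9 -15 -5 -10 -3 -1
-17<-9: swap(3,3), lo=4 mid=4 ⇒ -14 -16 -11 -17 -6 -8 -9 -15 -5 -10 -3 -1
-6>-9: swap(4,9), hi=8 ⇒ -14 -16 -11 -17 -10 -8 -9 -15 -5 -6 -3 -1
-10<-9: swap(4,4), lo=5 mid=5 ⇒ -14 -16 -11 -17 -10 -8 -9 -15 -5 -6 -3 -1
-8>-9: swap(5,8), hi=7 ⇒ -14 -16 -11 -17 -10 -5 -9 -15 -8 -6 -3 -1
-5>-9: swap(5,7), hi=6 ⇒ -14 -16 -11 -17 -10 -15 -9 -5 -8 -6 -3 -1
-15<-9: swap(5,5), lo=6 mid=6 ⇒ -14 -16 -11 -17 -10 -15 -9 -5 -8 -6 -3 -1
-9=-9: mid=7
done. lo=6 hi=6; a=-14 -16 -11 -17 -10 -15 -9 -5 -8 -6 -3 -1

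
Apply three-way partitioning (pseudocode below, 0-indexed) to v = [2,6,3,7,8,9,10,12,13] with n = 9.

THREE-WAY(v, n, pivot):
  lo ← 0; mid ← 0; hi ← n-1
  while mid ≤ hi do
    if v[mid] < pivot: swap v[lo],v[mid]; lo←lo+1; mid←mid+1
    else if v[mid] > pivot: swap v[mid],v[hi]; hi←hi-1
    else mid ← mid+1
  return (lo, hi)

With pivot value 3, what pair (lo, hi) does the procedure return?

(1, 1)

lo=0 mid=0 hi=8
2<3: swap(0,0), lo=1 mid=1 ⇒ [2,6,3,7,8,9,10,12,13]
6>3: swap(1,8), hi=7 ⇒ [2,13,3,7,8,9,10,12,6]
13>3: swap(1,7), hi=6 ⇒ [2,12,3,7,8,9,10,13,6]
12>3: swap(1,6), hi=5 ⇒ [2,10,3,7,8,9,12,13,6]
10>3: swap(1,5), hi=4 ⇒ [2,9,3,7,8,10,12,13,6]
9>3: swap(1,4), hi=3 ⇒ [2,8,3,7,9,10,12,13,6]
8>3: swap(1,3), hi=2 ⇒ [2,7,3,8,9,10,12,13,6]
7>3: swap(1,2), hi=1 ⇒ [2,3,7,8,9,10,12,13,6]
3=3: mid=2
done. lo=1 hi=1; v=[2,3,7,8,9,10,12,13,6]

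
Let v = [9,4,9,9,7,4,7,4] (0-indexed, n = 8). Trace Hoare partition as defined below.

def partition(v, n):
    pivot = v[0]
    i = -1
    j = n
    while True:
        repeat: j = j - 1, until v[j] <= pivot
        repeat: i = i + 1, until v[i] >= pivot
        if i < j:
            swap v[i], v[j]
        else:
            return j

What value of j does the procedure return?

pivot = v[0] = 9; i = -1, j = 8
j→7 (v[7]=4≤9), i→0 (v[0]=9≥9); i<j, swap → [4,4,9,9,7,4,7,9]
j→6 (v[6]=7≤9), i→2 (v[2]=9≥9); i<j, swap → [4,4,7,9,7,4,9,9]
j→5 (v[5]=4≤9), i→3 (v[3]=9≥9); i<j, swap → [4,4,7,4,7,9,9,9]
j→4, i→5; i≥j, return j=4. v = [4,4,7,4,7,9,9,9]

4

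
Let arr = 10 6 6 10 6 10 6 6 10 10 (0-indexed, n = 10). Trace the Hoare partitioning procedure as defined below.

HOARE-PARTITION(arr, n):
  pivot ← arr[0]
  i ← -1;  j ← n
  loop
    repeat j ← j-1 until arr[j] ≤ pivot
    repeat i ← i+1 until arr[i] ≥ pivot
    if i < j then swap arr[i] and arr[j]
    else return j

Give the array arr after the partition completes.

pivot = arr[0] = 10; i = -1, j = 10
j→9 (arr[9]=10≤10), i→0 (arr[0]=10≥10); i<j, swap → 10 6 6 10 6 10 6 6 10 10
j→8 (arr[8]=10≤10), i→3 (arr[3]=10≥10); i<j, swap → 10 6 6 10 6 10 6 6 10 10
j→7 (arr[7]=6≤10), i→5 (arr[5]=10≥10); i<j, swap → 10 6 6 10 6 6 6 10 10 10
j→6, i→7; i≥j, return j=6. arr = 10 6 6 10 6 6 6 10 10 10

10 6 6 10 6 6 6 10 10 10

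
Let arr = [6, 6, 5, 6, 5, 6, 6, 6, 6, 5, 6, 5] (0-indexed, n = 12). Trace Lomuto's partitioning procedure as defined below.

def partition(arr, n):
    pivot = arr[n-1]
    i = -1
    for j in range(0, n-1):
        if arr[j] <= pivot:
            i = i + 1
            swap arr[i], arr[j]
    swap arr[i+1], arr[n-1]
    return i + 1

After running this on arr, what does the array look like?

[5, 5, 5, 5, 6, 6, 6, 6, 6, 6, 6, 6]

pivot = arr[11] = 5; i = -1
j=0: arr[0]=6 > 5 → no swap
j=1: arr[1]=6 > 5 → no swap
j=2: arr[2]=5 ≤ 5 → i=0, swap arr[0],arr[2] → [5, 6, 6, 6, 5, 6, 6, 6, 6, 5, 6, 5]
j=3: arr[3]=6 > 5 → no swap
j=4: arr[4]=5 ≤ 5 → i=1, swap arr[1],arr[4] → [5, 5, 6, 6, 6, 6, 6, 6, 6, 5, 6, 5]
j=5: arr[5]=6 > 5 → no swap
j=6: arr[6]=6 > 5 → no swap
j=7: arr[7]=6 > 5 → no swap
j=8: arr[8]=6 > 5 → no swap
j=9: arr[9]=5 ≤ 5 → i=2, swap arr[2],arr[9] → [5, 5, 5, 6, 6, 6, 6, 6, 6, 6, 6, 5]
j=10: arr[10]=6 > 5 → no swap
final swap arr[3],arr[11] → [5, 5, 5, 5, 6, 6, 6, 6, 6, 6, 6, 6]; return 3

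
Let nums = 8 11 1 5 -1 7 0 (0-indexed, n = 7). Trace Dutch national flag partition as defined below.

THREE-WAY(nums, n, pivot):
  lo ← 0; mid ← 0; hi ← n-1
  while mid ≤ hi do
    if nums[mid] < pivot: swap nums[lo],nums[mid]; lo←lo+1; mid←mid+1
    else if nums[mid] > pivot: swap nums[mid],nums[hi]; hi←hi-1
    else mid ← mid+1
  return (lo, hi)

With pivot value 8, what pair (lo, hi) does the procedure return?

pivot = 8; lo=0, mid=0, hi=6
nums[mid]=8=8: mid=1
nums[mid]=11>8: swap nums[1],nums[6]; hi=5 → 8 0 1 5 -1 7 11
nums[mid]=0<8: swap nums[0],nums[1]; lo=1,mid=2 → 0 8 1 5 -1 7 11
nums[mid]=1<8: swap nums[1],nums[2]; lo=2,mid=3 → 0 1 8 5 -1 7 11
nums[mid]=5<8: swap nums[2],nums[3]; lo=3,mid=4 → 0 1 5 8 -1 7 11
nums[mid]=-1<8: swap nums[3],nums[4]; lo=4,mid=5 → 0 1 5 -1 8 7 11
nums[mid]=7<8: swap nums[4],nums[5]; lo=5,mid=6 → 0 1 5 -1 7 8 11
end: lo=5, hi=5; nums = 0 1 5 -1 7 8 11

(5, 5)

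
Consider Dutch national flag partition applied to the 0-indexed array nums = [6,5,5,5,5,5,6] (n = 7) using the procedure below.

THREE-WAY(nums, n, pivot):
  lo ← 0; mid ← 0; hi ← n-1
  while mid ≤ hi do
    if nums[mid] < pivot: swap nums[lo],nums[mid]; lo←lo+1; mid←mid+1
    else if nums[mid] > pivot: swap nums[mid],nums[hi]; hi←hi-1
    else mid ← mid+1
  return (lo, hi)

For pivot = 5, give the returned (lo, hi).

lo=0 mid=0 hi=6
6>5: swap(0,6), hi=5 ⇒ [6,5,5,5,5,5,6]
6>5: swap(0,5), hi=4 ⇒ [5,5,5,5,5,6,6]
5=5: mid=1
5=5: mid=2
5=5: mid=3
5=5: mid=4
5=5: mid=5
done. lo=0 hi=4; nums=[5,5,5,5,5,6,6]

(0, 4)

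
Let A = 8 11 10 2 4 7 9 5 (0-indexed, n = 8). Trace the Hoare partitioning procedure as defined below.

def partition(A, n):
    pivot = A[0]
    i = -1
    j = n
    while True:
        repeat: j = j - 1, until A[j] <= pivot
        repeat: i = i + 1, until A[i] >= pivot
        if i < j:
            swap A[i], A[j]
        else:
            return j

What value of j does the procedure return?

pivot = A[0] = 8; i = -1, j = 8
j→7 (A[7]=5≤8), i→0 (A[0]=8≥8); i<j, swap → 5 11 10 2 4 7 9 8
j→5 (A[5]=7≤8), i→1 (A[1]=11≥8); i<j, swap → 5 7 10 2 4 11 9 8
j→4 (A[4]=4≤8), i→2 (A[2]=10≥8); i<j, swap → 5 7 4 2 10 11 9 8
j→3, i→4; i≥j, return j=3. A = 5 7 4 2 10 11 9 8

3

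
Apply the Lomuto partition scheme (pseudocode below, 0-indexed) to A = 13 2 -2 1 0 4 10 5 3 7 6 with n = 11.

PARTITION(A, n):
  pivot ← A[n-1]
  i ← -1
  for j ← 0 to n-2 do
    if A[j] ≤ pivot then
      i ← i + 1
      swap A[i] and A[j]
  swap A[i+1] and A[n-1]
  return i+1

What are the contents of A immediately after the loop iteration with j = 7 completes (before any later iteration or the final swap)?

pivot = A[10] = 6; i = -1
j=0: A[0]=13 > 6 → no swap
j=1: A[1]=2 ≤ 6 → i=0, swap A[0],A[1] → 2 13 -2 1 0 4 10 5 3 7 6
j=2: A[2]=-2 ≤ 6 → i=1, swap A[1],A[2] → 2 -2 13 1 0 4 10 5 3 7 6
j=3: A[3]=1 ≤ 6 → i=2, swap A[2],A[3] → 2 -2 1 13 0 4 10 5 3 7 6
j=4: A[4]=0 ≤ 6 → i=3, swap A[3],A[4] → 2 -2 1 0 13 4 10 5 3 7 6
j=5: A[5]=4 ≤ 6 → i=4, swap A[4],A[5] → 2 -2 1 0 4 13 10 5 3 7 6
j=6: A[6]=10 > 6 → no swap
j=7: A[7]=5 ≤ 6 → i=5, swap A[5],A[7] → 2 -2 1 0 4 5 10 13 3 7 6
(after j=7) A = 2 -2 1 0 4 5 10 13 3 7 6

2 -2 1 0 4 5 10 13 3 7 6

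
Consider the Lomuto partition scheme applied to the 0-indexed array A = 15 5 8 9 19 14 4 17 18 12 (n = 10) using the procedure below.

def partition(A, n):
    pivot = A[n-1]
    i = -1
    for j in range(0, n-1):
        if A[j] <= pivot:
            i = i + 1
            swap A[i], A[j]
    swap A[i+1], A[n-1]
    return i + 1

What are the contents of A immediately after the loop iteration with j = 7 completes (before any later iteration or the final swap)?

pivot = A[9] = 12; i = -1
j=0: A[0]=15 > 12 → no swap
j=1: A[1]=5 ≤ 12 → i=0, swap A[0],A[1] → 5 15 8 9 19 14 4 17 18 12
j=2: A[2]=8 ≤ 12 → i=1, swap A[1],A[2] → 5 8 15 9 19 14 4 17 18 12
j=3: A[3]=9 ≤ 12 → i=2, swap A[2],A[3] → 5 8 9 15 19 14 4 17 18 12
j=4: A[4]=19 > 12 → no swap
j=5: A[5]=14 > 12 → no swap
j=6: A[6]=4 ≤ 12 → i=3, swap A[3],A[6] → 5 8 9 4 19 14 15 17 18 12
j=7: A[7]=17 > 12 → no swap
(after j=7) A = 5 8 9 4 19 14 15 17 18 12

5 8 9 4 19 14 15 17 18 12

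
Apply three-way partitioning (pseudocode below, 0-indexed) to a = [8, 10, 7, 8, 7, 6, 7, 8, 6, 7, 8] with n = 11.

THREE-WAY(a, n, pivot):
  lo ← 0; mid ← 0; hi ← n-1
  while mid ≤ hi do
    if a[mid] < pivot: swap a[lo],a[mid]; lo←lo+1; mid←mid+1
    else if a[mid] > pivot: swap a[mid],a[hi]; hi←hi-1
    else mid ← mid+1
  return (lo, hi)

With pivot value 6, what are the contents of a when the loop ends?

pivot = 6; lo=0, mid=0, hi=10
a[mid]=8>6: swap a[0],a[10]; hi=9 → [8, 10, 7, 8, 7, 6, 7, 8, 6, 7, 8]
a[mid]=8>6: swap a[0],a[9]; hi=8 → [7, 10, 7, 8, 7, 6, 7, 8, 6, 8, 8]
a[mid]=7>6: swap a[0],a[8]; hi=7 → [6, 10, 7, 8, 7, 6, 7, 8, 7, 8, 8]
a[mid]=6=6: mid=1
a[mid]=10>6: swap a[1],a[7]; hi=6 → [6, 8, 7, 8, 7, 6, 7, 10, 7, 8, 8]
a[mid]=8>6: swap a[1],a[6]; hi=5 → [6, 7, 7, 8, 7, 6, 8, 10, 7, 8, 8]
a[mid]=7>6: swap a[1],a[5]; hi=4 → [6, 6, 7, 8, 7, 7, 8, 10, 7, 8, 8]
a[mid]=6=6: mid=2
a[mid]=7>6: swap a[2],a[4]; hi=3 → [6, 6, 7, 8, 7, 7, 8, 10, 7, 8, 8]
a[mid]=7>6: swap a[2],a[3]; hi=2 → [6, 6, 8, 7, 7, 7, 8, 10, 7, 8, 8]
a[mid]=8>6: swap a[2],a[2]; hi=1 → [6, 6, 8, 7, 7, 7, 8, 10, 7, 8, 8]
end: lo=0, hi=1; a = [6, 6, 8, 7, 7, 7, 8, 10, 7, 8, 8]

[6, 6, 8, 7, 7, 7, 8, 10, 7, 8, 8]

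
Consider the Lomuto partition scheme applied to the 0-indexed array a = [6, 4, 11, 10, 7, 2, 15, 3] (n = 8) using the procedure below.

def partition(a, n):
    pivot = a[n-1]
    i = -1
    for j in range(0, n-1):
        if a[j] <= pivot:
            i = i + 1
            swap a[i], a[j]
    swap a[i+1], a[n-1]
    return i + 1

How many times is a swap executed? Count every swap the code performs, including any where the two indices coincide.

2

pivot = a[7] = 3; i = -1
j=0: a[0]=6 > 3 → no swap
j=1: a[1]=4 > 3 → no swap
j=2: a[2]=11 > 3 → no swap
j=3: a[3]=10 > 3 → no swap
j=4: a[4]=7 > 3 → no swap
j=5: a[5]=2 ≤ 3 → i=0, swap a[0],a[5] → [2, 4, 11, 10, 7, 6, 15, 3]
j=6: a[6]=15 > 3 → no swap
final swap a[1],a[7] → [2, 3, 11, 10, 7, 6, 15, 4]; return 1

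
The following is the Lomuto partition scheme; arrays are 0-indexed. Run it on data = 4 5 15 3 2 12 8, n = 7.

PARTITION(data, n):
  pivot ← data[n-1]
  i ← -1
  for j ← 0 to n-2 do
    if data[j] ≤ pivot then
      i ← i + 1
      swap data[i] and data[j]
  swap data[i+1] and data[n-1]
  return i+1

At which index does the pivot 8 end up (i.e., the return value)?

pivot=8, i=-1
j=0: 4≤8, i=0, swap(0,0) ⇒ 4 5 15 3 2 12 8
j=1: 5≤8, i=1, swap(1,1) ⇒ 4 5 15 3 2 12 8
j=2: 15>8, skip
j=3: 3≤8, i=2, swap(2,3) ⇒ 4 5 3 15 2 12 8
j=4: 2≤8, i=3, swap(3,4) ⇒ 4 5 3 2 15 12 8
j=5: 12>8, skip
swap(4,6) ⇒ 4 5 3 2 8 12 15; return 4

4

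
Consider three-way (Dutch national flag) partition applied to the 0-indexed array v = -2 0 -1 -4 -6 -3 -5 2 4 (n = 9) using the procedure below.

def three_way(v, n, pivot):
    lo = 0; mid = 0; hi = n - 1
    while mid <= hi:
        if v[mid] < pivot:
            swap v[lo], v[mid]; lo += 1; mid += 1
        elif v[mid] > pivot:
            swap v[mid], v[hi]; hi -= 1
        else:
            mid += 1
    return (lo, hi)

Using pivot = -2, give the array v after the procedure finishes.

pivot = -2; lo=0, mid=0, hi=8
v[mid]=-2=-2: mid=1
v[mid]=0>-2: swap v[1],v[8]; hi=7 → -2 4 -1 -4 -6 -3 -5 2 0
v[mid]=4>-2: swap v[1],v[7]; hi=6 → -2 2 -1 -4 -6 -3 -5 4 0
v[mid]=2>-2: swap v[1],v[6]; hi=5 → -2 -5 -1 -4 -6 -3 2 4 0
v[mid]=-5<-2: swap v[0],v[1]; lo=1,mid=2 → -5 -2 -1 -4 -6 -3 2 4 0
v[mid]=-1>-2: swap v[2],v[5]; hi=4 → -5 -2 -3 -4 -6 -1 2 4 0
v[mid]=-3<-2: swap v[1],v[2]; lo=2,mid=3 → -5 -3 -2 -4 -6 -1 2 4 0
v[mid]=-4<-2: swap v[2],v[3]; lo=3,mid=4 → -5 -3 -4 -2 -6 -1 2 4 0
v[mid]=-6<-2: swap v[3],v[4]; lo=4,mid=5 → -5 -3 -4 -6 -2 -1 2 4 0
end: lo=4, hi=4; v = -5 -3 -4 -6 -2 -1 2 4 0

-5 -3 -4 -6 -2 -1 2 4 0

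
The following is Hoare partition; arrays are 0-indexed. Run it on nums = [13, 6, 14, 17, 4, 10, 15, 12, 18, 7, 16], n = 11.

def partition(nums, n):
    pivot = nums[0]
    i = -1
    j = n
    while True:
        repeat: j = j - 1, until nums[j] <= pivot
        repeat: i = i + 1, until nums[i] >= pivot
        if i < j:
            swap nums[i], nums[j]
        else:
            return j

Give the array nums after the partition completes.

[7, 6, 12, 10, 4, 17, 15, 14, 18, 13, 16]

pivot = nums[0] = 13; i = -1, j = 11
j→9 (nums[9]=7≤13), i→0 (nums[0]=13≥13); i<j, swap → [7, 6, 14, 17, 4, 10, 15, 12, 18, 13, 16]
j→7 (nums[7]=12≤13), i→2 (nums[2]=14≥13); i<j, swap → [7, 6, 12, 17, 4, 10, 15, 14, 18, 13, 16]
j→5 (nums[5]=10≤13), i→3 (nums[3]=17≥13); i<j, swap → [7, 6, 12, 10, 4, 17, 15, 14, 18, 13, 16]
j→4, i→5; i≥j, return j=4. nums = [7, 6, 12, 10, 4, 17, 15, 14, 18, 13, 16]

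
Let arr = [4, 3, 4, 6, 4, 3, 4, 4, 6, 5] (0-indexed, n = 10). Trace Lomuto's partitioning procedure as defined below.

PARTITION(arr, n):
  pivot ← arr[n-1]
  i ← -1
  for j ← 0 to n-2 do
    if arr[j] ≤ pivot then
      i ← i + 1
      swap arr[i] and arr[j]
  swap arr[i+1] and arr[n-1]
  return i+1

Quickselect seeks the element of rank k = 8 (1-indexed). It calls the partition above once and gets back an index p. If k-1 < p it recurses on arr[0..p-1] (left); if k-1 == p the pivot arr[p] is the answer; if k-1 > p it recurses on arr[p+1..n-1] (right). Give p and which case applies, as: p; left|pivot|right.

pivot = arr[9] = 5; i = -1
j=0: arr[0]=4 ≤ 5 → i=0, swap arr[0],arr[0] (no change) → [4, 3, 4, 6, 4, 3, 4, 4, 6, 5]
j=1: arr[1]=3 ≤ 5 → i=1, swap arr[1],arr[1] (no change) → [4, 3, 4, 6, 4, 3, 4, 4, 6, 5]
j=2: arr[2]=4 ≤ 5 → i=2, swap arr[2],arr[2] (no change) → [4, 3, 4, 6, 4, 3, 4, 4, 6, 5]
j=3: arr[3]=6 > 5 → no swap
j=4: arr[4]=4 ≤ 5 → i=3, swap arr[3],arr[4] → [4, 3, 4, 4, 6, 3, 4, 4, 6, 5]
j=5: arr[5]=3 ≤ 5 → i=4, swap arr[4],arr[5] → [4, 3, 4, 4, 3, 6, 4, 4, 6, 5]
j=6: arr[6]=4 ≤ 5 → i=5, swap arr[5],arr[6] → [4, 3, 4, 4, 3, 4, 6, 4, 6, 5]
j=7: arr[7]=4 ≤ 5 → i=6, swap arr[6],arr[7] → [4, 3, 4, 4, 3, 4, 4, 6, 6, 5]
j=8: arr[8]=6 > 5 → no swap
final swap arr[7],arr[9] → [4, 3, 4, 4, 3, 4, 4, 5, 6, 6]; return 7
p = 7; k-1 = 7 == 7 ⇒ pivot

7; pivot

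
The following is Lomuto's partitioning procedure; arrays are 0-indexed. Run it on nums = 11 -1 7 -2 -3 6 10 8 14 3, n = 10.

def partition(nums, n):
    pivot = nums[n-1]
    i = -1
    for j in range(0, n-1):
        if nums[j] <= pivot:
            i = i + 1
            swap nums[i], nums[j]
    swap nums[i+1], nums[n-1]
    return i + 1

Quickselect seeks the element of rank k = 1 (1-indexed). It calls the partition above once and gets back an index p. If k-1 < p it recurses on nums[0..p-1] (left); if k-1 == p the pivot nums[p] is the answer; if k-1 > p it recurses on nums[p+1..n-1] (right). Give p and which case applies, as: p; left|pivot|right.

3; left

pivot=3, i=-1
j=0: 11>3, skip
j=1: -1≤3, i=0, swap(0,1) ⇒ -1 11 7 -2 -3 6 10 8 14 3
j=2: 7>3, skip
j=3: -2≤3, i=1, swap(1,3) ⇒ -1 -2 7 11 -3 6 10 8 14 3
j=4: -3≤3, i=2, swap(2,4) ⇒ -1 -2 -3 11 7 6 10 8 14 3
j=5: 6>3, skip
j=6: 10>3, skip
j=7: 8>3, skip
j=8: 14>3, skip
swap(3,9) ⇒ -1 -2 -3 3 7 6 10 8 14 11; return 3
p = 3; k-1 = 0 < 3 ⇒ left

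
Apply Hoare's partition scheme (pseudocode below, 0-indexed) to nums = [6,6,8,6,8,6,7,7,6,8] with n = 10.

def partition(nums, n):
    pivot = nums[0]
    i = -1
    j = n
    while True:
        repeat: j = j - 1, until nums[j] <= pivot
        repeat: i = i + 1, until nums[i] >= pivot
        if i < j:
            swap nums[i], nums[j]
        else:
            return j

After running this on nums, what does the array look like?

pivot = nums[0] = 6; i = -1, j = 10
j→8 (nums[8]=6≤6), i→0 (nums[0]=6≥6); i<j, swap → [6,6,8,6,8,6,7,7,6,8]
j→5 (nums[5]=6≤6), i→1 (nums[1]=6≥6); i<j, swap → [6,6,8,6,8,6,7,7,6,8]
j→3 (nums[3]=6≤6), i→2 (nums[2]=8≥6); i<j, swap → [6,6,6,8,8,6,7,7,6,8]
j→2, i→3; i≥j, return j=2. nums = [6,6,6,8,8,6,7,7,6,8]

[6,6,6,8,8,6,7,7,6,8]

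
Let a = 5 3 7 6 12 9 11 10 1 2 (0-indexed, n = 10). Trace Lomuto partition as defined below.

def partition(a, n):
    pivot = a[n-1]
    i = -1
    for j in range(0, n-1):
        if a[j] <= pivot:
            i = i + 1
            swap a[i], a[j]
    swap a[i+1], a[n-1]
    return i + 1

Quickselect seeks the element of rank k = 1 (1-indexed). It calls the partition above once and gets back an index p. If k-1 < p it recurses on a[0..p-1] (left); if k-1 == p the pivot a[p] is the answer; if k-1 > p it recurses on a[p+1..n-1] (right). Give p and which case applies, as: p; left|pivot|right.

1; left

pivot=2, i=-1
j=0: 5>2, skip
j=1: 3>2, skip
j=2: 7>2, skip
j=3: 6>2, skip
j=4: 12>2, skip
j=5: 9>2, skip
j=6: 11>2, skip
j=7: 10>2, skip
j=8: 1≤2, i=0, swap(0,8) ⇒ 1 3 7 6 12 9 11 10 5 2
swap(1,9) ⇒ 1 2 7 6 12 9 11 10 5 3; return 1
p = 1; k-1 = 0 < 1 ⇒ left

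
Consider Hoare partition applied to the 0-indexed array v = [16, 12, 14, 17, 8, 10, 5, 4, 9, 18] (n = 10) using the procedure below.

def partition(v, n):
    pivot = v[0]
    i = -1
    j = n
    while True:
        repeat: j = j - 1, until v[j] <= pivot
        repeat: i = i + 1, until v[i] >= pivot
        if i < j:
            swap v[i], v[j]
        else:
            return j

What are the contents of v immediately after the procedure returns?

[9, 12, 14, 4, 8, 10, 5, 17, 16, 18]

pivot = v[0] = 16; i = -1, j = 10
j→8 (v[8]=9≤16), i→0 (v[0]=16≥16); i<j, swap → [9, 12, 14, 17, 8, 10, 5, 4, 16, 18]
j→7 (v[7]=4≤16), i→3 (v[3]=17≥16); i<j, swap → [9, 12, 14, 4, 8, 10, 5, 17, 16, 18]
j→6, i→7; i≥j, return j=6. v = [9, 12, 14, 4, 8, 10, 5, 17, 16, 18]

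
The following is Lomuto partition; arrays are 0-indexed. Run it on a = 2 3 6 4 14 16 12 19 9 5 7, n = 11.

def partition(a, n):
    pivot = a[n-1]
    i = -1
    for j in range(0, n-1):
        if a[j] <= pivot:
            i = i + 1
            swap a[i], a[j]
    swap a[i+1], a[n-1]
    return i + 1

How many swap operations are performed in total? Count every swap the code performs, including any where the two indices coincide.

6

pivot=7, i=-1
j=0: 2≤7, i=0, swap(0,0) ⇒ 2 3 6 4 14 16 12 19 9 5 7
j=1: 3≤7, i=1, swap(1,1) ⇒ 2 3 6 4 14 16 12 19 9 5 7
j=2: 6≤7, i=2, swap(2,2) ⇒ 2 3 6 4 14 16 12 19 9 5 7
j=3: 4≤7, i=3, swap(3,3) ⇒ 2 3 6 4 14 16 12 19 9 5 7
j=4: 14>7, skip
j=5: 16>7, skip
j=6: 12>7, skip
j=7: 19>7, skip
j=8: 9>7, skip
j=9: 5≤7, i=4, swap(4,9) ⇒ 2 3 6 4 5 16 12 19 9 14 7
swap(5,10) ⇒ 2 3 6 4 5 7 12 19 9 14 16; return 5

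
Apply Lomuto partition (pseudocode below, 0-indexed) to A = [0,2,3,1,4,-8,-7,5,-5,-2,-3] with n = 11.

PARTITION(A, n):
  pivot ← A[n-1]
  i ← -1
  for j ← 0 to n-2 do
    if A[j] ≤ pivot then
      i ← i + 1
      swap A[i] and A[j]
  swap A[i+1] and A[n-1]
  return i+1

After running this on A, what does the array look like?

[-8,-7,-5,-3,4,0,2,5,3,-2,1]

pivot=-3, i=-1
j=0: 0>-3, skip
j=1: 2>-3, skip
j=2: 3>-3, skip
j=3: 1>-3, skip
j=4: 4>-3, skip
j=5: -8≤-3, i=0, swap(0,5) ⇒ [-8,2,3,1,4,0,-7,5,-5,-2,-3]
j=6: -7≤-3, i=1, swap(1,6) ⇒ [-8,-7,3,1,4,0,2,5,-5,-2,-3]
j=7: 5>-3, skip
j=8: -5≤-3, i=2, swap(2,8) ⇒ [-8,-7,-5,1,4,0,2,5,3,-2,-3]
j=9: -2>-3, skip
swap(3,10) ⇒ [-8,-7,-5,-3,4,0,2,5,3,-2,1]; return 3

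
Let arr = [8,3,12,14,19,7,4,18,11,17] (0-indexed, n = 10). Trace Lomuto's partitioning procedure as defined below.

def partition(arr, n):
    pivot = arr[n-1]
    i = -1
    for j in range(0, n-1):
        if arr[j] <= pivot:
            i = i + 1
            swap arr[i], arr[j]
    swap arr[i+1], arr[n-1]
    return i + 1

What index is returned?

pivot = arr[9] = 17; i = -1
j=0: arr[0]=8 ≤ 17 → i=0, swap arr[0],arr[0] (no change) → [8,3,12,14,19,7,4,18,11,17]
j=1: arr[1]=3 ≤ 17 → i=1, swap arr[1],arr[1] (no change) → [8,3,12,14,19,7,4,18,11,17]
j=2: arr[2]=12 ≤ 17 → i=2, swap arr[2],arr[2] (no change) → [8,3,12,14,19,7,4,18,11,17]
j=3: arr[3]=14 ≤ 17 → i=3, swap arr[3],arr[3] (no change) → [8,3,12,14,19,7,4,18,11,17]
j=4: arr[4]=19 > 17 → no swap
j=5: arr[5]=7 ≤ 17 → i=4, swap arr[4],arr[5] → [8,3,12,14,7,19,4,18,11,17]
j=6: arr[6]=4 ≤ 17 → i=5, swap arr[5],arr[6] → [8,3,12,14,7,4,19,18,11,17]
j=7: arr[7]=18 > 17 → no swap
j=8: arr[8]=11 ≤ 17 → i=6, swap arr[6],arr[8] → [8,3,12,14,7,4,11,18,19,17]
final swap arr[7],arr[9] → [8,3,12,14,7,4,11,17,19,18]; return 7

7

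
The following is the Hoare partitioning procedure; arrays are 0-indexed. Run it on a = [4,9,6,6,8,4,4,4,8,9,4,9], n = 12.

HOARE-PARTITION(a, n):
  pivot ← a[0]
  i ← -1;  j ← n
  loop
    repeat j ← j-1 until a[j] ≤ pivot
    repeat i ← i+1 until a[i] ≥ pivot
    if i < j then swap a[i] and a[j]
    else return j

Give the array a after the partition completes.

pivot=4
j stops at 10 (4), i stops at 0 (4); swap ⇒ [4,9,6,6,8,4,4,4,8,9,4,9]
j stops at 7 (4), i stops at 1 (9); swap ⇒ [4,4,6,6,8,4,4,9,8,9,4,9]
j stops at 6 (4), i stops at 2 (6); swap ⇒ [4,4,4,6,8,4,6,9,8,9,4,9]
j stops at 5 (4), i stops at 3 (6); swap ⇒ [4,4,4,4,8,6,6,9,8,9,4,9]
j stops at 3, i stops at 4; i≥j ⇒ return 3. a=[4,4,4,4,8,6,6,9,8,9,4,9]

[4,4,4,4,8,6,6,9,8,9,4,9]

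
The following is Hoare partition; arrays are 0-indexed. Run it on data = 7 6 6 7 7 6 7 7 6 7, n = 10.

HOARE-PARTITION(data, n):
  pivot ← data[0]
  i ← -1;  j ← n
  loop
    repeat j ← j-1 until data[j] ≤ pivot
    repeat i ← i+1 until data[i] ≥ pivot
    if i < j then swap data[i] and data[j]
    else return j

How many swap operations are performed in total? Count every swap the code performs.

pivot = data[0] = 7; i = -1, j = 10
j→9 (data[9]=7≤7), i→0 (data[0]=7≥7); i<j, swap → 7 6 6 7 7 6 7 7 6 7
j→8 (data[8]=6≤7), i→3 (data[3]=7≥7); i<j, swap → 7 6 6 6 7 6 7 7 7 7
j→7 (data[7]=7≤7), i→4 (data[4]=7≥7); i<j, swap → 7 6 6 6 7 6 7 7 7 7
j→6, i→6; i≥j, return j=6. data = 7 6 6 6 7 6 7 7 7 7

3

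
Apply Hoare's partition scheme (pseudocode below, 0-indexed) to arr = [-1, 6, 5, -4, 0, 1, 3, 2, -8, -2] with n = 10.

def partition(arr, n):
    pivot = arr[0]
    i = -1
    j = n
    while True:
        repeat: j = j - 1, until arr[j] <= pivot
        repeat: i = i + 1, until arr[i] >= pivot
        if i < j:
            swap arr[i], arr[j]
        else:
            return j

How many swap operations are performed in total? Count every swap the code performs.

3

pivot = arr[0] = -1; i = -1, j = 10
j→9 (arr[9]=-2≤-1), i→0 (arr[0]=-1≥-1); i<j, swap → [-2, 6, 5, -4, 0, 1, 3, 2, -8, -1]
j→8 (arr[8]=-8≤-1), i→1 (arr[1]=6≥-1); i<j, swap → [-2, -8, 5, -4, 0, 1, 3, 2, 6, -1]
j→3 (arr[3]=-4≤-1), i→2 (arr[2]=5≥-1); i<j, swap → [-2, -8, -4, 5, 0, 1, 3, 2, 6, -1]
j→2, i→3; i≥j, return j=2. arr = [-2, -8, -4, 5, 0, 1, 3, 2, 6, -1]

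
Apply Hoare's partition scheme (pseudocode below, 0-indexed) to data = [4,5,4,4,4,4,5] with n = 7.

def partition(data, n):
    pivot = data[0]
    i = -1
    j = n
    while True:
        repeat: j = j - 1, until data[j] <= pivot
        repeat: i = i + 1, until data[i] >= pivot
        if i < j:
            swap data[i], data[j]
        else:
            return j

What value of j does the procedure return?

2

pivot = data[0] = 4; i = -1, j = 7
j→5 (data[5]=4≤4), i→0 (data[0]=4≥4); i<j, swap → [4,5,4,4,4,4,5]
j→4 (data[4]=4≤4), i→1 (data[1]=5≥4); i<j, swap → [4,4,4,4,5,4,5]
j→3 (data[3]=4≤4), i→2 (data[2]=4≥4); i<j, swap → [4,4,4,4,5,4,5]
j→2, i→3; i≥j, return j=2. data = [4,4,4,4,5,4,5]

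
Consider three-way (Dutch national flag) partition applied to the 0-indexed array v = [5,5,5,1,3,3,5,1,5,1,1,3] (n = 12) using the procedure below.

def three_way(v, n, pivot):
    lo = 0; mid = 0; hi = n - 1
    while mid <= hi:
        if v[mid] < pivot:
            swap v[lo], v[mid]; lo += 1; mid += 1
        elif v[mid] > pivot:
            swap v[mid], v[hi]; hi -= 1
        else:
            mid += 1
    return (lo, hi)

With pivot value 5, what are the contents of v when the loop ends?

[1,3,3,1,1,1,3,5,5,5,5,5]

pivot = 5; lo=0, mid=0, hi=11
v[mid]=5=5: mid=1
v[mid]=5=5: mid=2
v[mid]=5=5: mid=3
v[mid]=1<5: swap v[0],v[3]; lo=1,mid=4 → [1,5,5,5,3,3,5,1,5,1,1,3]
v[mid]=3<5: swap v[1],v[4]; lo=2,mid=5 → [1,3,5,5,5,3,5,1,5,1,1,3]
v[mid]=3<5: swap v[2],v[5]; lo=3,mid=6 → [1,3,3,5,5,5,5,1,5,1,1,3]
v[mid]=5=5: mid=7
v[mid]=1<5: swap v[3],v[7]; lo=4,mid=8 → [1,3,3,1,5,5,5,5,5,1,1,3]
v[mid]=5=5: mid=9
v[mid]=1<5: swap v[4],v[9]; lo=5,mid=10 → [1,3,3,1,1,5,5,5,5,5,1,3]
v[mid]=1<5: swap v[5],v[10]; lo=6,mid=11 → [1,3,3,1,1,1,5,5,5,5,5,3]
v[mid]=3<5: swap v[6],v[11]; lo=7,mid=12 → [1,3,3,1,1,1,3,5,5,5,5,5]
end: lo=7, hi=11; v = [1,3,3,1,1,1,3,5,5,5,5,5]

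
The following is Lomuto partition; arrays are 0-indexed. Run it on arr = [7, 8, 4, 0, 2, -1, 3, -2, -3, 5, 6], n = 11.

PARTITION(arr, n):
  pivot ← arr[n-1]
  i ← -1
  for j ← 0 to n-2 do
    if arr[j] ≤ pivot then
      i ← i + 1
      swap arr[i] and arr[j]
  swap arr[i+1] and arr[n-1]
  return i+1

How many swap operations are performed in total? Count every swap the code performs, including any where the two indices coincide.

pivot = arr[10] = 6; i = -1
j=0: arr[0]=7 > 6 → no swap
j=1: arr[1]=8 > 6 → no swap
j=2: arr[2]=4 ≤ 6 → i=0, swap arr[0],arr[2] → [4, 8, 7, 0, 2, -1, 3, -2, -3, 5, 6]
j=3: arr[3]=0 ≤ 6 → i=1, swap arr[1],arr[3] → [4, 0, 7, 8, 2, -1, 3, -2, -3, 5, 6]
j=4: arr[4]=2 ≤ 6 → i=2, swap arr[2],arr[4] → [4, 0, 2, 8, 7, -1, 3, -2, -3, 5, 6]
j=5: arr[5]=-1 ≤ 6 → i=3, swap arr[3],arr[5] → [4, 0, 2, -1, 7, 8, 3, -2, -3, 5, 6]
j=6: arr[6]=3 ≤ 6 → i=4, swap arr[4],arr[6] → [4, 0, 2, -1, 3, 8, 7, -2, -3, 5, 6]
j=7: arr[7]=-2 ≤ 6 → i=5, swap arr[5],arr[7] → [4, 0, 2, -1, 3, -2, 7, 8, -3, 5, 6]
j=8: arr[8]=-3 ≤ 6 → i=6, swap arr[6],arr[8] → [4, 0, 2, -1, 3, -2, -3, 8, 7, 5, 6]
j=9: arr[9]=5 ≤ 6 → i=7, swap arr[7],arr[9] → [4, 0, 2, -1, 3, -2, -3, 5, 7, 8, 6]
final swap arr[8],arr[10] → [4, 0, 2, -1, 3, -2, -3, 5, 6, 8, 7]; return 8

9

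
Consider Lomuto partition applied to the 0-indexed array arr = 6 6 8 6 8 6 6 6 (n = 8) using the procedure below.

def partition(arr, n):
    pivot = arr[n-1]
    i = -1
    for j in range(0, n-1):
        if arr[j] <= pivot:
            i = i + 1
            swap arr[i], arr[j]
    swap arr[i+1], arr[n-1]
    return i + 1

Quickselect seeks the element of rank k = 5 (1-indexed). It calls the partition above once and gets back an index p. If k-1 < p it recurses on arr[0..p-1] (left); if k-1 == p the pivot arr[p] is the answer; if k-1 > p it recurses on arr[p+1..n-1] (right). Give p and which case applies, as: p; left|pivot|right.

pivot=6, i=-1
j=0: 6≤6, i=0, swap(0,0) ⇒ 6 6 8 6 8 6 6 6
j=1: 6≤6, i=1, swap(1,1) ⇒ 6 6 8 6 8 6 6 6
j=2: 8>6, skip
j=3: 6≤6, i=2, swap(2,3) ⇒ 6 6 6 8 8 6 6 6
j=4: 8>6, skip
j=5: 6≤6, i=3, swap(3,5) ⇒ 6 6 6 6 8 8 6 6
j=6: 6≤6, i=4, swap(4,6) ⇒ 6 6 6 6 6 8 8 6
swap(5,7) ⇒ 6 6 6 6 6 6 8 8; return 5
p = 5; k-1 = 4 < 5 ⇒ left

5; left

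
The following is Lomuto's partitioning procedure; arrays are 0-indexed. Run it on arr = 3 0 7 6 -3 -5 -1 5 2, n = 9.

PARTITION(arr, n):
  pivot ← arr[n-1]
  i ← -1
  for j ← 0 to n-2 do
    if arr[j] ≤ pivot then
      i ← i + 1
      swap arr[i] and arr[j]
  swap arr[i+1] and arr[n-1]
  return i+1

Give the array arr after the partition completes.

0 -3 -5 -1 2 7 6 5 3

pivot=2, i=-1
j=0: 3>2, skip
j=1: 0≤2, i=0, swap(0,1) ⇒ 0 3 7 6 -3 -5 -1 5 2
j=2: 7>2, skip
j=3: 6>2, skip
j=4: -3≤2, i=1, swap(1,4) ⇒ 0 -3 7 6 3 -5 -1 5 2
j=5: -5≤2, i=2, swap(2,5) ⇒ 0 -3 -5 6 3 7 -1 5 2
j=6: -1≤2, i=3, swap(3,6) ⇒ 0 -3 -5 -1 3 7 6 5 2
j=7: 5>2, skip
swap(4,8) ⇒ 0 -3 -5 -1 2 7 6 5 3; return 4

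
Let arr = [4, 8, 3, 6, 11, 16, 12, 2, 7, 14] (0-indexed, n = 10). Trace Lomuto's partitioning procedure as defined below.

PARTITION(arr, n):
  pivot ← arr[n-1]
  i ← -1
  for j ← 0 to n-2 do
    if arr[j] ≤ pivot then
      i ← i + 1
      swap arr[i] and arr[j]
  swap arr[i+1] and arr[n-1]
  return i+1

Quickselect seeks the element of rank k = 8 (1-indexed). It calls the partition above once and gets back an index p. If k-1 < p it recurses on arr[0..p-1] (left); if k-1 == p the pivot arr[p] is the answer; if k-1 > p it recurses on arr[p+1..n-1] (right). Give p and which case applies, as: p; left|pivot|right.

pivot = arr[9] = 14; i = -1
j=0: arr[0]=4 ≤ 14 → i=0, swap arr[0],arr[0] (no change) → [4, 8, 3, 6, 11, 16, 12, 2, 7, 14]
j=1: arr[1]=8 ≤ 14 → i=1, swap arr[1],arr[1] (no change) → [4, 8, 3, 6, 11, 16, 12, 2, 7, 14]
j=2: arr[2]=3 ≤ 14 → i=2, swap arr[2],arr[2] (no change) → [4, 8, 3, 6, 11, 16, 12, 2, 7, 14]
j=3: arr[3]=6 ≤ 14 → i=3, swap arr[3],arr[3] (no change) → [4, 8, 3, 6, 11, 16, 12, 2, 7, 14]
j=4: arr[4]=11 ≤ 14 → i=4, swap arr[4],arr[4] (no change) → [4, 8, 3, 6, 11, 16, 12, 2, 7, 14]
j=5: arr[5]=16 > 14 → no swap
j=6: arr[6]=12 ≤ 14 → i=5, swap arr[5],arr[6] → [4, 8, 3, 6, 11, 12, 16, 2, 7, 14]
j=7: arr[7]=2 ≤ 14 → i=6, swap arr[6],arr[7] → [4, 8, 3, 6, 11, 12, 2, 16, 7, 14]
j=8: arr[8]=7 ≤ 14 → i=7, swap arr[7],arr[8] → [4, 8, 3, 6, 11, 12, 2, 7, 16, 14]
final swap arr[8],arr[9] → [4, 8, 3, 6, 11, 12, 2, 7, 14, 16]; return 8
p = 8; k-1 = 7 < 8 ⇒ left

8; left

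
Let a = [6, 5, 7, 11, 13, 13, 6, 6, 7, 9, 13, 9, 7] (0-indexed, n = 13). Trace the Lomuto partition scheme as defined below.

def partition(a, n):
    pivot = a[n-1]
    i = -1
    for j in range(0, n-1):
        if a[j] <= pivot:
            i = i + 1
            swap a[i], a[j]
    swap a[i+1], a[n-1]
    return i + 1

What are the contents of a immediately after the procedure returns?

pivot=7, i=-1
j=0: 6≤7, i=0, swap(0,0) ⇒ [6, 5, 7, 11, 13, 13, 6, 6, 7, 9, 13, 9, 7]
j=1: 5≤7, i=1, swap(1,1) ⇒ [6, 5, 7, 11, 13, 13, 6, 6, 7, 9, 13, 9, 7]
j=2: 7≤7, i=2, swap(2,2) ⇒ [6, 5, 7, 11, 13, 13, 6, 6, 7, 9, 13, 9, 7]
j=3: 11>7, skip
j=4: 13>7, skip
j=5: 13>7, skip
j=6: 6≤7, i=3, swap(3,6) ⇒ [6, 5, 7, 6, 13, 13, 11, 6, 7, 9, 13, 9, 7]
j=7: 6≤7, i=4, swap(4,7) ⇒ [6, 5, 7, 6, 6, 13, 11, 13, 7, 9, 13, 9, 7]
j=8: 7≤7, i=5, swap(5,8) ⇒ [6, 5, 7, 6, 6, 7, 11, 13, 13, 9, 13, 9, 7]
j=9: 9>7, skip
j=10: 13>7, skip
j=11: 9>7, skip
swap(6,12) ⇒ [6, 5, 7, 6, 6, 7, 7, 13, 13, 9, 13, 9, 11]; return 6

[6, 5, 7, 6, 6, 7, 7, 13, 13, 9, 13, 9, 11]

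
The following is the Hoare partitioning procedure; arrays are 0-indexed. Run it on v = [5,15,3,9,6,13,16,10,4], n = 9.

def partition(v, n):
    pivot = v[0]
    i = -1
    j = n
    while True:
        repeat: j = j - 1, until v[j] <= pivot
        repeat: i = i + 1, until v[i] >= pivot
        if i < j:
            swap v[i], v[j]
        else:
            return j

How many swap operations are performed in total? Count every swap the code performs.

2

pivot=5
j stops at 8 (4), i stops at 0 (5); swap ⇒ [4,15,3,9,6,13,16,10,5]
j stops at 2 (3), i stops at 1 (15); swap ⇒ [4,3,15,9,6,13,16,10,5]
j stops at 1, i stops at 2; i≥j ⇒ return 1. v=[4,3,15,9,6,13,16,10,5]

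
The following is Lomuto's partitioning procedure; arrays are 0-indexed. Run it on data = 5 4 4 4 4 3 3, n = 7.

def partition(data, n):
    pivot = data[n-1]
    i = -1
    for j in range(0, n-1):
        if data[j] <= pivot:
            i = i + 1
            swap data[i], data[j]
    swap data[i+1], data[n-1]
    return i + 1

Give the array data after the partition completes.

3 3 4 4 4 5 4

pivot=3, i=-1
j=0: 5>3, skip
j=1: 4>3, skip
j=2: 4>3, skip
j=3: 4>3, skip
j=4: 4>3, skip
j=5: 3≤3, i=0, swap(0,5) ⇒ 3 4 4 4 4 5 3
swap(1,6) ⇒ 3 3 4 4 4 5 4; return 1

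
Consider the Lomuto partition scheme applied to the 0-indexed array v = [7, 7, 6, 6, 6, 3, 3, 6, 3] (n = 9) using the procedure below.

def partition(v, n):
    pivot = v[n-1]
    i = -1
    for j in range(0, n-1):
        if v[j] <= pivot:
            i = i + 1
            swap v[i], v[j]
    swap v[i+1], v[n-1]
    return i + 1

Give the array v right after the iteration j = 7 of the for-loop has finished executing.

pivot=3, i=-1
j=0: 7>3, skip
j=1: 7>3, skip
j=2: 6>3, skip
j=3: 6>3, skip
j=4: 6>3, skip
j=5: 3≤3, i=0, swap(0,5) ⇒ [3, 7, 6, 6, 6, 7, 3, 6, 3]
j=6: 3≤3, i=1, swap(1,6) ⇒ [3, 3, 6, 6, 6, 7, 7, 6, 3]
j=7: 6>3, skip
(after j=7) v = [3, 3, 6, 6, 6, 7, 7, 6, 3]

[3, 3, 6, 6, 6, 7, 7, 6, 3]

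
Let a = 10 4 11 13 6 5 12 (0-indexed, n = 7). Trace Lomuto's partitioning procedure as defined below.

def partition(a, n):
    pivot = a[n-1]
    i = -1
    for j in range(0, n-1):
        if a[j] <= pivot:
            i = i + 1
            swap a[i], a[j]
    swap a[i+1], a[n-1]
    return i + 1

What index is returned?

pivot=12, i=-1
j=0: 10≤12, i=0, swap(0,0) ⇒ 10 4 11 13 6 5 12
j=1: 4≤12, i=1, swap(1,1) ⇒ 10 4 11 13 6 5 12
j=2: 11≤12, i=2, swap(2,2) ⇒ 10 4 11 13 6 5 12
j=3: 13>12, skip
j=4: 6≤12, i=3, swap(3,4) ⇒ 10 4 11 6 13 5 12
j=5: 5≤12, i=4, swap(4,5) ⇒ 10 4 11 6 5 13 12
swap(5,6) ⇒ 10 4 11 6 5 12 13; return 5

5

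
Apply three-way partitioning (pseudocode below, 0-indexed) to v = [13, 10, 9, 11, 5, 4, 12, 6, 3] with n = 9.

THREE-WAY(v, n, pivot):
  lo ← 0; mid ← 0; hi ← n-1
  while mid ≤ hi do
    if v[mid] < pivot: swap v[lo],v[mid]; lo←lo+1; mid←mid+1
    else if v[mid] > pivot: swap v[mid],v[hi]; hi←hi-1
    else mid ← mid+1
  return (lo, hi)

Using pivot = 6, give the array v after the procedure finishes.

[3, 4, 5, 6, 11, 12, 9, 10, 13]

pivot = 6; lo=0, mid=0, hi=8
v[mid]=13>6: swap v[0],v[8]; hi=7 → [3, 10, 9, 11, 5, 4, 12, 6, 13]
v[mid]=3<6: swap v[0],v[0]; lo=1,mid=1 → [3, 10, 9, 11, 5, 4, 12, 6, 13]
v[mid]=10>6: swap v[1],v[7]; hi=6 → [3, 6, 9, 11, 5, 4, 12, 10, 13]
v[mid]=6=6: mid=2
v[mid]=9>6: swap v[2],v[6]; hi=5 → [3, 6, 12, 11, 5, 4, 9, 10, 13]
v[mid]=12>6: swap v[2],v[5]; hi=4 → [3, 6, 4, 11, 5, 12, 9, 10, 13]
v[mid]=4<6: swap v[1],v[2]; lo=2,mid=3 → [3, 4, 6, 11, 5, 12, 9, 10, 13]
v[mid]=11>6: swap v[3],v[4]; hi=3 → [3, 4, 6, 5, 11, 12, 9, 10, 13]
v[mid]=5<6: swap v[2],v[3]; lo=3,mid=4 → [3, 4, 5, 6, 11, 12, 9, 10, 13]
end: lo=3, hi=3; v = [3, 4, 5, 6, 11, 12, 9, 10, 13]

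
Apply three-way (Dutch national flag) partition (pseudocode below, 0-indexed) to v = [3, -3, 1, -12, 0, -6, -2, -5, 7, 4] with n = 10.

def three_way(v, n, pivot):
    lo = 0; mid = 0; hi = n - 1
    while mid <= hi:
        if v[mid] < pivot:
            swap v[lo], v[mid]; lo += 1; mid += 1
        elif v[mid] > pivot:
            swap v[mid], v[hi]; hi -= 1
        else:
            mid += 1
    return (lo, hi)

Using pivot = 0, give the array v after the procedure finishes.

[-5, -3, -2, -12, -6, 0, 1, 7, 4, 3]

pivot = 0; lo=0, mid=0, hi=9
v[mid]=3>0: swap v[0],v[9]; hi=8 → [4, -3, 1, -12, 0, -6, -2, -5, 7, 3]
v[mid]=4>0: swap v[0],v[8]; hi=7 → [7, -3, 1, -12, 0, -6, -2, -5, 4, 3]
v[mid]=7>0: swap v[0],v[7]; hi=6 → [-5, -3, 1, -12, 0, -6, -2, 7, 4, 3]
v[mid]=-5<0: swap v[0],v[0]; lo=1,mid=1 → [-5, -3, 1, -12, 0, -6, -2, 7, 4, 3]
v[mid]=-3<0: swap v[1],v[1]; lo=2,mid=2 → [-5, -3, 1, -12, 0, -6, -2, 7, 4, 3]
v[mid]=1>0: swap v[2],v[6]; hi=5 → [-5, -3, -2, -12, 0, -6, 1, 7, 4, 3]
v[mid]=-2<0: swap v[2],v[2]; lo=3,mid=3 → [-5, -3, -2, -12, 0, -6, 1, 7, 4, 3]
v[mid]=-12<0: swap v[3],v[3]; lo=4,mid=4 → [-5, -3, -2, -12, 0, -6, 1, 7, 4, 3]
v[mid]=0=0: mid=5
v[mid]=-6<0: swap v[4],v[5]; lo=5,mid=6 → [-5, -3, -2, -12, -6, 0, 1, 7, 4, 3]
end: lo=5, hi=5; v = [-5, -3, -2, -12, -6, 0, 1, 7, 4, 3]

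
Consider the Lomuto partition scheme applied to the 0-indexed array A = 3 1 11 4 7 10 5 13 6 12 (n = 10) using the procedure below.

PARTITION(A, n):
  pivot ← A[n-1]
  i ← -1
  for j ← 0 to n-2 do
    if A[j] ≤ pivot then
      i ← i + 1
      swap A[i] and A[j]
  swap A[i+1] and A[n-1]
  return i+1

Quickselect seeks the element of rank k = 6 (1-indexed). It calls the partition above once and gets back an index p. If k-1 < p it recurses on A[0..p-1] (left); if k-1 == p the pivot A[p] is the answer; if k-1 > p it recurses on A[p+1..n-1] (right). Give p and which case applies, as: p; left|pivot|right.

8; left

pivot=12, i=-1
j=0: 3≤12, i=0, swap(0,0) ⇒ 3 1 11 4 7 10 5 13 6 12
j=1: 1≤12, i=1, swap(1,1) ⇒ 3 1 11 4 7 10 5 13 6 12
j=2: 11≤12, i=2, swap(2,2) ⇒ 3 1 11 4 7 10 5 13 6 12
j=3: 4≤12, i=3, swap(3,3) ⇒ 3 1 11 4 7 10 5 13 6 12
j=4: 7≤12, i=4, swap(4,4) ⇒ 3 1 11 4 7 10 5 13 6 12
j=5: 10≤12, i=5, swap(5,5) ⇒ 3 1 11 4 7 10 5 13 6 12
j=6: 5≤12, i=6, swap(6,6) ⇒ 3 1 11 4 7 10 5 13 6 12
j=7: 13>12, skip
j=8: 6≤12, i=7, swap(7,8) ⇒ 3 1 11 4 7 10 5 6 13 12
swap(8,9) ⇒ 3 1 11 4 7 10 5 6 12 13; return 8
p = 8; k-1 = 5 < 8 ⇒ left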